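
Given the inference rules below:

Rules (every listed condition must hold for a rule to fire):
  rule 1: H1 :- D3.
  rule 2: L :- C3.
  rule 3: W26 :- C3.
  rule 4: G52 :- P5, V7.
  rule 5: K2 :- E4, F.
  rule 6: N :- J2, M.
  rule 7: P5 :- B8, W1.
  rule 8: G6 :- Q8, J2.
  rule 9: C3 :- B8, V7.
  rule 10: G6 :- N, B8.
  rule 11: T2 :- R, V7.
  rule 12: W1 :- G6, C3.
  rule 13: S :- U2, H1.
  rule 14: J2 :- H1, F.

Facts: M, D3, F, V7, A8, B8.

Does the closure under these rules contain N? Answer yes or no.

yes

Round 1 fires rule 1, rule 9, giving H1, C3.
Round 2 fires rule 2, rule 3, rule 14, giving L, W26, J2.
Round 3 fires rule 6, giving N.
Round 4 fires rule 10, giving G6.
Round 5 fires rule 12, giving W1.
Round 6 fires rule 7, giving P5.
Round 7 fires rule 4, giving G52.
N appears in round 3, so it is derivable.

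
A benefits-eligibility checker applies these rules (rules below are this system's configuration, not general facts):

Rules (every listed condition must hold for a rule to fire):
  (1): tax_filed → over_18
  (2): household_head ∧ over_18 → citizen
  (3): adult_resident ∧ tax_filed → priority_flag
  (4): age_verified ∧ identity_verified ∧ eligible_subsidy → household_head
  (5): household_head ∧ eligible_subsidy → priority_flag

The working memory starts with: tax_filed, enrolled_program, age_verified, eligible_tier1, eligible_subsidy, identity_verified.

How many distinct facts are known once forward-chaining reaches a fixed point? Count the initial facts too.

10

Round 1 fires (1), (4), giving over_18, household_head.
Round 2 fires (2), (5), giving citizen, priority_flag.
Closure: {age_verified, citizen, eligible_subsidy, eligible_tier1, enrolled_program, household_head, identity_verified, over_18, priority_flag, tax_filed} — 10 facts.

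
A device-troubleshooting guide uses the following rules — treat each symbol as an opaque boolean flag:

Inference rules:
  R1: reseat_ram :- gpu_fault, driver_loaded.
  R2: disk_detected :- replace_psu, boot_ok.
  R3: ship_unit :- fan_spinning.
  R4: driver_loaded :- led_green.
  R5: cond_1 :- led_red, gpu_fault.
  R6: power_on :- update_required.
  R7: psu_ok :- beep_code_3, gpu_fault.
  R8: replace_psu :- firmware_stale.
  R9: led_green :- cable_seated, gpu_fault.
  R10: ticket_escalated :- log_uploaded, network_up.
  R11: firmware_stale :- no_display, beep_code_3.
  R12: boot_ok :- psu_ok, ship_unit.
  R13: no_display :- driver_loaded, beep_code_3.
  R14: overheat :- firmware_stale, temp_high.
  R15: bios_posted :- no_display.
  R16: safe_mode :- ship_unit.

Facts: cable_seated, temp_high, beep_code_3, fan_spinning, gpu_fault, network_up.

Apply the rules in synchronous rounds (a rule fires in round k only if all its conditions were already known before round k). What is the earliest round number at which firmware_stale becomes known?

4

Round 1: R3 [ship_unit :- fan_spinning.]; R7 [psu_ok :- beep_code_3, gpu_fault.]; R9 [led_green :- cable_seated, gpu_fault.]. Adds ship_unit, psu_ok, led_green.
Round 2: R4 [driver_loaded :- led_green.]; R12 [boot_ok :- psu_ok, ship_unit.]; R16 [safe_mode :- ship_unit.]. Adds driver_loaded, boot_ok, safe_mode.
Round 3: R1 [reseat_ram :- gpu_fault, driver_loaded.]; R13 [no_display :- driver_loaded, beep_code_3.]. Adds reseat_ram, no_display.
Round 4: R11 [firmware_stale :- no_display, beep_code_3.]; R15 [bios_posted :- no_display.]. Adds firmware_stale, bios_posted.
firmware_stale first appears in round 4.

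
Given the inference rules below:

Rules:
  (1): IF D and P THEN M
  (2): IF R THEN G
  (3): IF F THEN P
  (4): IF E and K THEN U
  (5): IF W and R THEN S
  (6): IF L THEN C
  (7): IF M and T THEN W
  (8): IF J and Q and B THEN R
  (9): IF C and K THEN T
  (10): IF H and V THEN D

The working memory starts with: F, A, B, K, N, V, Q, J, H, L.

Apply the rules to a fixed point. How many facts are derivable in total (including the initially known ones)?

Round 1: (3) [IF F THEN P]; (6) [IF L THEN C]; (8) [IF J and Q and B THEN R]; (10) [IF H and V THEN D]. Adds P, C, R, D.
Round 2: (1) [IF D and P THEN M]; (2) [IF R THEN G]; (9) [IF C and K THEN T]. Adds M, G, T.
Round 3: (7) [IF M and T THEN W]. Adds W.
Round 4: (5) [IF W and R THEN S]. Adds S.
Closure: {A, B, C, D, F, G, H, J, K, L, M, N, P, Q, R, S, T, V, W} — 19 facts.

19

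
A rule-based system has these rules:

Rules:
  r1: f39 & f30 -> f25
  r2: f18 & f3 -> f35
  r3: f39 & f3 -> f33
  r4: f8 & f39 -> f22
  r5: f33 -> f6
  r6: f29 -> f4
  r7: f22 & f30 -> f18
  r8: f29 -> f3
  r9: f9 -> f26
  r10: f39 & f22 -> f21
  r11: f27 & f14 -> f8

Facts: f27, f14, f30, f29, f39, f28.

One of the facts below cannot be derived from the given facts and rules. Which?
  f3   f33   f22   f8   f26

f26

Round 1: r1 [f39 & f30 -> f25]; r6 [f29 -> f4]; r8 [f29 -> f3]; r11 [f27 & f14 -> f8]. New: f25, f4, f3, f8.
Round 2: r3 [f39 & f3 -> f33]; r4 [f8 & f39 -> f22]. New: f33, f22.
Round 3: r5 [f33 -> f6]; r7 [f22 & f30 -> f18]; r10 [f39 & f22 -> f21]. New: f6, f18, f21.
Round 4: r2 [f18 & f3 -> f35]. New: f35.
Derived: f22 (round 2), f33 (round 2), f3 (round 1), f8 (round 1). f26 never appears in any round.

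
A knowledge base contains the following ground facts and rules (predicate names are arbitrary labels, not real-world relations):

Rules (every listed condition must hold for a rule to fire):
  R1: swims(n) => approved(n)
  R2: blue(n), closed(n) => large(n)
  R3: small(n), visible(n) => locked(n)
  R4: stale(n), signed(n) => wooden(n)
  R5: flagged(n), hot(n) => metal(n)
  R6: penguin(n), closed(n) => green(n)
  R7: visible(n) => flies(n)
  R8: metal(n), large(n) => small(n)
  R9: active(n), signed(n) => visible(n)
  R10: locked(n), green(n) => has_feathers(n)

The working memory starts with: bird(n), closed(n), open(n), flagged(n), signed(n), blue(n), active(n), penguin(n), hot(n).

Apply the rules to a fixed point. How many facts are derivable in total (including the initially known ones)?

Round 1: R2 [blue(n), closed(n) => large(n)]; R5 [flagged(n), hot(n) => metal(n)]; R6 [penguin(n), closed(n) => green(n)]; R9 [active(n), signed(n) => visible(n)]. New: large(n), metal(n), green(n), visible(n).
Round 2: R7 [visible(n) => flies(n)]; R8 [metal(n), large(n) => small(n)]. New: flies(n), small(n).
Round 3: R3 [small(n), visible(n) => locked(n)]. New: locked(n).
Round 4: R10 [locked(n), green(n) => has_feathers(n)]. New: has_feathers(n).
Closure: {active(n), bird(n), blue(n), closed(n), flagged(n), flies(n), green(n), has_feathers(n), hot(n), large(n), locked(n), metal(n), open(n), penguin(n), signed(n), small(n), visible(n)} — 17 facts.

17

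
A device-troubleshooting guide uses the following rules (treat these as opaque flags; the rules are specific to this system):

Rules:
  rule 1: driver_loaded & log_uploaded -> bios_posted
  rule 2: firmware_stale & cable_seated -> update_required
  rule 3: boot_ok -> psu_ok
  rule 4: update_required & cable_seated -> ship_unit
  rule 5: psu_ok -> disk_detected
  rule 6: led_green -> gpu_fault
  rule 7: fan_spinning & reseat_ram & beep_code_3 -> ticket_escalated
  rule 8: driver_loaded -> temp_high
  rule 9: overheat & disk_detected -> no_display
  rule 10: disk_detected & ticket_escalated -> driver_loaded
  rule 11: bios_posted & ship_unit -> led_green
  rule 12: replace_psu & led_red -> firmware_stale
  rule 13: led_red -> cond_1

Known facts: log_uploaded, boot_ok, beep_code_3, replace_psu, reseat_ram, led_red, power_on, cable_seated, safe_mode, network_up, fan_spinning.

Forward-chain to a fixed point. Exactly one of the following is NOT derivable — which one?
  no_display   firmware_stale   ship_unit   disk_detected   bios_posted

Round 1: rule 3 [boot_ok -> psu_ok]; rule 7 [fan_spinning & reseat_ram & beep_code_3 -> ticket_escalated]; rule 12 [replace_psu & led_red -> firmware_stale]; rule 13 [led_red -> cond_1]. Adds psu_ok, ticket_escalated, firmware_stale, cond_1.
Round 2: rule 2 [firmware_stale & cable_seated -> update_required]; rule 5 [psu_ok -> disk_detected]. Adds update_required, disk_detected.
Round 3: rule 4 [update_required & cable_seated -> ship_unit]; rule 10 [disk_detected & ticket_escalated -> driver_loaded]. Adds ship_unit, driver_loaded.
Round 4: rule 1 [driver_loaded & log_uploaded -> bios_posted]; rule 8 [driver_loaded -> temp_high]. Adds bios_posted, temp_high.
Round 5: rule 11 [bios_posted & ship_unit -> led_green]. Adds led_green.
Round 6: rule 6 [led_green -> gpu_fault]. Adds gpu_fault.
Derived: ship_unit (round 3), firmware_stale (round 1), disk_detected (round 2), bios_posted (round 4). no_display never appears in any round.

no_display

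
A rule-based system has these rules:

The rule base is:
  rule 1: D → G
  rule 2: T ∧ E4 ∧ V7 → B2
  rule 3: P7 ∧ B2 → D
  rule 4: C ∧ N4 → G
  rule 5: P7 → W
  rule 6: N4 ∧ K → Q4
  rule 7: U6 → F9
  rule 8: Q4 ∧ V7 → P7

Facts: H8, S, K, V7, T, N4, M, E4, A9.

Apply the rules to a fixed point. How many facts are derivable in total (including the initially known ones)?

15

Round 1: rule 2 [T ∧ E4 ∧ V7 → B2]; rule 6 [N4 ∧ K → Q4]. Adds B2, Q4.
Round 2: rule 8 [Q4 ∧ V7 → P7]. Adds P7.
Round 3: rule 3 [P7 ∧ B2 → D]; rule 5 [P7 → W]. Adds D, W.
Round 4: rule 1 [D → G]. Adds G.
Closure: {A9, B2, D, E4, G, H8, K, M, N4, P7, Q4, S, T, V7, W} — 15 facts.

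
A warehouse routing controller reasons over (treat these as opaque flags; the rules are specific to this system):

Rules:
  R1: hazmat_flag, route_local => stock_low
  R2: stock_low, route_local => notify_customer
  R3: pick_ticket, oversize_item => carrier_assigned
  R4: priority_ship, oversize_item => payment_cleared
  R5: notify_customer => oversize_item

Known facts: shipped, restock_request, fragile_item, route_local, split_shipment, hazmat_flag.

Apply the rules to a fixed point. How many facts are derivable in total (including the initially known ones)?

9

[1] R1 [hazmat_flag, route_local => stock_low]. ⇒ new: stock_low.
[2] R2 [stock_low, route_local => notify_customer]. ⇒ new: notify_customer.
[3] R5 [notify_customer => oversize_item]. ⇒ new: oversize_item.
Closure: {fragile_item, hazmat_flag, notify_customer, oversize_item, restock_request, route_local, shipped, split_shipment, stock_low} — 9 facts.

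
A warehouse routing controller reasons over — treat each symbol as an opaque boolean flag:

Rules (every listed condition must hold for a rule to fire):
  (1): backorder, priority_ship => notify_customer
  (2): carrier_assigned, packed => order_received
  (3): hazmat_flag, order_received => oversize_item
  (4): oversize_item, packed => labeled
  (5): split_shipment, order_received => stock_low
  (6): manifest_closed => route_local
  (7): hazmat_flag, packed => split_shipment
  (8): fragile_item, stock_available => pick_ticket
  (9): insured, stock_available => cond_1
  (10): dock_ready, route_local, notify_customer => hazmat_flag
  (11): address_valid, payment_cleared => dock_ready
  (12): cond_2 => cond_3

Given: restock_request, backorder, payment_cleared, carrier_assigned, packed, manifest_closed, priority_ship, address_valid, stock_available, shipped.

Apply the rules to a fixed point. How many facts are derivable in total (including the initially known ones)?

Round 1 fires (1), (2), (6), (11), giving notify_customer, order_received, route_local, dock_ready.
Round 2 fires (10), giving hazmat_flag.
Round 3 fires (3), (7), giving oversize_item, split_shipment.
Round 4 fires (4), (5), giving labeled, stock_low.
Closure: {address_valid, backorder, carrier_assigned, dock_ready, hazmat_flag, labeled, manifest_closed, notify_customer, order_received, oversize_item, packed, payment_cleared, priority_ship, restock_request, route_local, shipped, split_shipment, stock_available, stock_low} — 19 facts.

19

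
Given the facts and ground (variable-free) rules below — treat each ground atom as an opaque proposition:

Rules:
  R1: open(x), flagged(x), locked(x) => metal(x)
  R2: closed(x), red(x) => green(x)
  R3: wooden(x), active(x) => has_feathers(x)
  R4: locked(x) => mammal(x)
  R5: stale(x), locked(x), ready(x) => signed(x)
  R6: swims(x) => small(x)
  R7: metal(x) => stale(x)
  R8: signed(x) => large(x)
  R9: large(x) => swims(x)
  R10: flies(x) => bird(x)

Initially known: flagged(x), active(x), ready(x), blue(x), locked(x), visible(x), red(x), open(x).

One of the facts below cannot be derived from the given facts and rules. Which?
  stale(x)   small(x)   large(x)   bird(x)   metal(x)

bird(x)

Round 1: R1 [open(x), flagged(x), locked(x) => metal(x)]; R4 [locked(x) => mammal(x)]. Adds metal(x), mammal(x).
Round 2: R7 [metal(x) => stale(x)]. Adds stale(x).
Round 3: R5 [stale(x), locked(x), ready(x) => signed(x)]. Adds signed(x).
Round 4: R8 [signed(x) => large(x)]. Adds large(x).
Round 5: R9 [large(x) => swims(x)]. Adds swims(x).
Round 6: R6 [swims(x) => small(x)]. Adds small(x).
Derived: stale(x) (round 2), small(x) (round 6), large(x) (round 4), metal(x) (round 1). bird(x) never appears in any round.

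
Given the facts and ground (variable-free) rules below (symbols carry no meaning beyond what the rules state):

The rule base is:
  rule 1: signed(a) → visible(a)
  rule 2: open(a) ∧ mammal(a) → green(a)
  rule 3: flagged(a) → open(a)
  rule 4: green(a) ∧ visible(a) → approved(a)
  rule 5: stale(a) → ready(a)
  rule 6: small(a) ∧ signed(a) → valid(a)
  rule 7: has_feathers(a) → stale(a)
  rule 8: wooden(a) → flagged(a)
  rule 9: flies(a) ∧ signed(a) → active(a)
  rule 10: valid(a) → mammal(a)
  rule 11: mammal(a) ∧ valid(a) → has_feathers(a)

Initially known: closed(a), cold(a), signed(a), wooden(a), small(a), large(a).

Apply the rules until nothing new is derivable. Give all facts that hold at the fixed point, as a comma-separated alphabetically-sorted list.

[1] rule 1 [signed(a) → visible(a)]; rule 6 [small(a) ∧ signed(a) → valid(a)]; rule 8 [wooden(a) → flagged(a)]. ⇒ new: visible(a), valid(a), flagged(a).
[2] rule 3 [flagged(a) → open(a)]; rule 10 [valid(a) → mammal(a)]. ⇒ new: open(a), mammal(a).
[3] rule 2 [open(a) ∧ mammal(a) → green(a)]; rule 11 [mammal(a) ∧ valid(a) → has_feathers(a)]. ⇒ new: green(a), has_feathers(a).
[4] rule 4 [green(a) ∧ visible(a) → approved(a)]; rule 7 [has_feathers(a) → stale(a)]. ⇒ new: approved(a), stale(a).
[5] rule 5 [stale(a) → ready(a)]. ⇒ new: ready(a).

approved(a), closed(a), cold(a), flagged(a), green(a), has_feathers(a), large(a), mammal(a), open(a), ready(a), signed(a), small(a), stale(a), valid(a), visible(a), wooden(a)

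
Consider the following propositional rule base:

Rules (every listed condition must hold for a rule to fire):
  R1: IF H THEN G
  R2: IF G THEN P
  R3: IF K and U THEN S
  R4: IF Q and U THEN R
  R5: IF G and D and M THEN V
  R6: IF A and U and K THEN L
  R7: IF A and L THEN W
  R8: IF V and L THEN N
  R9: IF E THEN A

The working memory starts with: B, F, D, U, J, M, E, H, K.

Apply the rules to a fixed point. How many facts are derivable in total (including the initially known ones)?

Round 1 fires R1, R3, R9, giving G, S, A.
Round 2 fires R2, R5, R6, giving P, V, L.
Round 3 fires R7, R8, giving W, N.
Closure: {A, B, D, E, F, G, H, J, K, L, M, N, P, S, U, V, W} — 17 facts.

17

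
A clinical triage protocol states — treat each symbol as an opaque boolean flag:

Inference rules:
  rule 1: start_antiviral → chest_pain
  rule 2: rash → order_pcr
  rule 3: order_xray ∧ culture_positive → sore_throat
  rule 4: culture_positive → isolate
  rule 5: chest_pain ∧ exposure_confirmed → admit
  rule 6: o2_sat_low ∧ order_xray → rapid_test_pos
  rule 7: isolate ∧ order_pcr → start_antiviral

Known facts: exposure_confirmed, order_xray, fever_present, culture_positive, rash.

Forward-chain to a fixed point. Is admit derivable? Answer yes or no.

Round 1 fires rule 2, rule 3, rule 4, giving order_pcr, sore_throat, isolate.
Round 2 fires rule 7, giving start_antiviral.
Round 3 fires rule 1, giving chest_pain.
Round 4 fires rule 5, giving admit.
admit appears in round 4, so it is derivable.

yes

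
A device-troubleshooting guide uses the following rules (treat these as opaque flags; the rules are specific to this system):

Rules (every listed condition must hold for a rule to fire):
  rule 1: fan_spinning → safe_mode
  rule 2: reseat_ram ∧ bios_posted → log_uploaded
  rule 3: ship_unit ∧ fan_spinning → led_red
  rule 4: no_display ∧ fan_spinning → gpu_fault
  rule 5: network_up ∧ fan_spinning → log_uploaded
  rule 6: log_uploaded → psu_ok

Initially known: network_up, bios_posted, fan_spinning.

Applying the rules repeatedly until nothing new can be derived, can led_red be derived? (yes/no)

Round 1 fires rule 1, rule 5, giving safe_mode, log_uploaded.
Round 2 fires rule 6, giving psu_ok.
Fixed point reached. led_red is concluded only by rule 3; rule 3 needs ship_unit (never derived).

no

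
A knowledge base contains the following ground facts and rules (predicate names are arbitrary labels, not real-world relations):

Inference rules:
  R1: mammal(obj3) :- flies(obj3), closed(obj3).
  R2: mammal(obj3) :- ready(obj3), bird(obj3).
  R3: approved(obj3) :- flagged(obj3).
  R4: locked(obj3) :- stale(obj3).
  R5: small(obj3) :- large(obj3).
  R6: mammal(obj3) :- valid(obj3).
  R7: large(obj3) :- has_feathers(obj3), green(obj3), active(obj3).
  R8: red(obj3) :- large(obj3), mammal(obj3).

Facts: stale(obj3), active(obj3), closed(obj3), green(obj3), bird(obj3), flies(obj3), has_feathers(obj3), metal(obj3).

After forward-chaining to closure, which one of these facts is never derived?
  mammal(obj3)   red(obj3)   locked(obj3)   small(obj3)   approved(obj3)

approved(obj3)

Round 1: R1 [mammal(obj3) :- flies(obj3), closed(obj3).]; R4 [locked(obj3) :- stale(obj3).]; R7 [large(obj3) :- has_feathers(obj3), green(obj3), active(obj3).]. Adds mammal(obj3), locked(obj3), large(obj3).
Round 2: R5 [small(obj3) :- large(obj3).]; R8 [red(obj3) :- large(obj3), mammal(obj3).]. Adds small(obj3), red(obj3).
Derived: mammal(obj3) (round 1), locked(obj3) (round 1), small(obj3) (round 2), red(obj3) (round 2). approved(obj3) never appears in any round.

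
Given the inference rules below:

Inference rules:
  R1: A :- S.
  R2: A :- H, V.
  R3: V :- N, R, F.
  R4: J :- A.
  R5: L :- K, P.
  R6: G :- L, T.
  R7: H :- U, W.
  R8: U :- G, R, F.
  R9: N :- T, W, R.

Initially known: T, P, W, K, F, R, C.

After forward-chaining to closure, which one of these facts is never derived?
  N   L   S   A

Round 1 — R5, R9, derive L, N.
Round 2 — R3, R6, derive V, G.
Round 3 — R8, derive U.
Round 4 — R7, derive H.
Round 5 — R2, derive A.
Round 6 — R4, derive J.
Derived: L (round 1), N (round 1), A (round 5). S never appears in any round.

S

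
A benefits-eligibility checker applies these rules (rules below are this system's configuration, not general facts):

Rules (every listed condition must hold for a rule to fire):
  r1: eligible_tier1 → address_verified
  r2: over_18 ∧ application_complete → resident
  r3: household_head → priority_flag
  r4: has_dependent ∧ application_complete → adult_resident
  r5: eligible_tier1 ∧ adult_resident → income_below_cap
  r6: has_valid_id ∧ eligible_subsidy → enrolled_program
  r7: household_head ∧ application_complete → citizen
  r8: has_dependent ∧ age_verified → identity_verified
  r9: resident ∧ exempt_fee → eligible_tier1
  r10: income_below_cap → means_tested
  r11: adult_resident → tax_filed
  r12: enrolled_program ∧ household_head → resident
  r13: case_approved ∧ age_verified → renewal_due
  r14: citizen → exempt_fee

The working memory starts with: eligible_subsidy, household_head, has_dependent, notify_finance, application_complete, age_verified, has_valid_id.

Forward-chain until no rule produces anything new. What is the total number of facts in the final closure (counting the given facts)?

Round 1: r3 [household_head → priority_flag]; r4 [has_dependent ∧ application_complete → adult_resident]; r6 [has_valid_id ∧ eligible_subsidy → enrolled_program]; r7 [household_head ∧ application_complete → citizen]; r8 [has_dependent ∧ age_verified → identity_verified]. New: priority_flag, adult_resident, enrolled_program, citizen, identity_verified.
Round 2: r11 [adult_resident → tax_filed]; r12 [enrolled_program ∧ household_head → resident]; r14 [citizen → exempt_fee]. New: tax_filed, resident, exempt_fee.
Round 3: r9 [resident ∧ exempt_fee → eligible_tier1]. New: eligible_tier1.
Round 4: r1 [eligible_tier1 → address_verified]; r5 [eligible_tier1 ∧ adult_resident → income_below_cap]. New: address_verified, income_below_cap.
Round 5: r10 [income_below_cap → means_tested]. New: means_tested.
Closure: {address_verified, adult_resident, age_verified, application_complete, citizen, eligible_subsidy, eligible_tier1, enrolled_program, exempt_fee, has_dependent, has_valid_id, household_head, identity_verified, income_below_cap, means_tested, notify_finance, priority_flag, resident, tax_filed} — 19 facts.

19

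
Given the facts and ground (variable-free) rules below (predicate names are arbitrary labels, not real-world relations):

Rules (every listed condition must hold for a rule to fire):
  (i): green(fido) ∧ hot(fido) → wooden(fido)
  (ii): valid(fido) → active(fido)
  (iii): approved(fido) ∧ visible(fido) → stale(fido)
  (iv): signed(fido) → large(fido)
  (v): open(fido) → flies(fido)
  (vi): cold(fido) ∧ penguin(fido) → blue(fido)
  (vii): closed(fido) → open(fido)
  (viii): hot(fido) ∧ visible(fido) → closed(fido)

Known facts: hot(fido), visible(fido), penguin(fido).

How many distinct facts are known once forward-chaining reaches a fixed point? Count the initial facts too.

[1] (viii) [hot(fido) ∧ visible(fido) → closed(fido)]. ⇒ new: closed(fido).
[2] (vii) [closed(fido) → open(fido)]. ⇒ new: open(fido).
[3] (v) [open(fido) → flies(fido)]. ⇒ new: flies(fido).
Closure: {closed(fido), flies(fido), hot(fido), open(fido), penguin(fido), visible(fido)} — 6 facts.

6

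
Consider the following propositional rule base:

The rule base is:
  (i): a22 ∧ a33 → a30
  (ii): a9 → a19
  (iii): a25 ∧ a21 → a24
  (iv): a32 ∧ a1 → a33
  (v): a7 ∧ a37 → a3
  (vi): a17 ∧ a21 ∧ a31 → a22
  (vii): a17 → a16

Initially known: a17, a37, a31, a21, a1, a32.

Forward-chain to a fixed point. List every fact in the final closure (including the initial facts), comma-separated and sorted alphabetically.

Round 1 — (iv), (vi), (vii), derive a33, a22, a16.
Round 2 — (i), derive a30.

a1, a16, a17, a21, a22, a30, a31, a32, a33, a37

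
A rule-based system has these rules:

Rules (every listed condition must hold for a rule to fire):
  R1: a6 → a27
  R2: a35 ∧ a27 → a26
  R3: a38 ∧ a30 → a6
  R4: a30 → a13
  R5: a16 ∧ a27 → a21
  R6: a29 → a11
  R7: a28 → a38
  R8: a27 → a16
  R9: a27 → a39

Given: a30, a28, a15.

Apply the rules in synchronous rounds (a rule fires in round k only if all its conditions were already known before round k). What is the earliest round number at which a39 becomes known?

Round 1: R4 [a30 → a13]; R7 [a28 → a38]. New: a13, a38.
Round 2: R3 [a38 ∧ a30 → a6]. New: a6.
Round 3: R1 [a6 → a27]. New: a27.
Round 4: R8 [a27 → a16]; R9 [a27 → a39]. New: a16, a39.
a39 first appears in round 4.

4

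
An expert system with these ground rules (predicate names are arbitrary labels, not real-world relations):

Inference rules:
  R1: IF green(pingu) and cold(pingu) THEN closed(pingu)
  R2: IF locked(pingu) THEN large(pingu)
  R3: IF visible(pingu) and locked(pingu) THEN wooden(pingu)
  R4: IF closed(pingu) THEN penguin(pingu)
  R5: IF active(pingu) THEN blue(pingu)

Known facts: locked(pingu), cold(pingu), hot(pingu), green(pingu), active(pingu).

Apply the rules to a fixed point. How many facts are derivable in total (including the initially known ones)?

Round 1: R1 [IF green(pingu) and cold(pingu) THEN closed(pingu)]; R2 [IF locked(pingu) THEN large(pingu)]; R5 [IF active(pingu) THEN blue(pingu)]. New: closed(pingu), large(pingu), blue(pingu).
Round 2: R4 [IF closed(pingu) THEN penguin(pingu)]. New: penguin(pingu).
Closure: {active(pingu), blue(pingu), closed(pingu), cold(pingu), green(pingu), hot(pingu), large(pingu), locked(pingu), penguin(pingu)} — 9 facts.

9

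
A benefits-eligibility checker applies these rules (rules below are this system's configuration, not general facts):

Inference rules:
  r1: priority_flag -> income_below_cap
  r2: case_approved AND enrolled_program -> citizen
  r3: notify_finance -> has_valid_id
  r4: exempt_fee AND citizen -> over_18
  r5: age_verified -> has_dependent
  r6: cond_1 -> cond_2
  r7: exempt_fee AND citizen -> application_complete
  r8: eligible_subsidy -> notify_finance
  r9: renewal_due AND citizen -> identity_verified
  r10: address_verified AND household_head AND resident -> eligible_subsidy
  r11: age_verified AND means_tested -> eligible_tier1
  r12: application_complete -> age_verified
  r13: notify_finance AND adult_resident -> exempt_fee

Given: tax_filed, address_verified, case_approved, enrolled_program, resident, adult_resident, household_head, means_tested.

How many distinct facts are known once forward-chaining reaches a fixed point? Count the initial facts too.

18

Round 1 fires r2, r10, giving citizen, eligible_subsidy.
Round 2 fires r8, giving notify_finance.
Round 3 fires r3, r13, giving has_valid_id, exempt_fee.
Round 4 fires r4, r7, giving over_18, application_complete.
Round 5 fires r12, giving age_verified.
Round 6 fires r5, r11, giving has_dependent, eligible_tier1.
Closure: {address_verified, adult_resident, age_verified, application_complete, case_approved, citizen, eligible_subsidy, eligible_tier1, enrolled_program, exempt_fee, has_dependent, has_valid_id, household_head, means_tested, notify_finance, over_18, resident, tax_filed} — 18 facts.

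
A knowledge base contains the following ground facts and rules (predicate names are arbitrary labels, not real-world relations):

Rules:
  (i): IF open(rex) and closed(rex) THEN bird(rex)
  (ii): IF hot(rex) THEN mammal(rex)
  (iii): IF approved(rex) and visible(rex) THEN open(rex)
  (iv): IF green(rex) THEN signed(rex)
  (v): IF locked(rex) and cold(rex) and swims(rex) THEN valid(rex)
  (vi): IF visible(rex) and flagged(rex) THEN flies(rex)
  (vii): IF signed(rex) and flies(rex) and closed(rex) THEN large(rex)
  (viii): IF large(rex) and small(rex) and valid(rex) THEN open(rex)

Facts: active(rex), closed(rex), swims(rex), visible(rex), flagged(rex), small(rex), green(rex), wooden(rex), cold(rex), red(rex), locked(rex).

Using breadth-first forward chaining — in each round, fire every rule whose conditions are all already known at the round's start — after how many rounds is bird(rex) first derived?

Round 1 — (iv), (v), (vi), derive signed(rex), valid(rex), flies(rex).
Round 2 — (vii), derive large(rex).
Round 3 — (viii), derive open(rex).
Round 4 — (i), derive bird(rex).
bird(rex) first appears in round 4.

4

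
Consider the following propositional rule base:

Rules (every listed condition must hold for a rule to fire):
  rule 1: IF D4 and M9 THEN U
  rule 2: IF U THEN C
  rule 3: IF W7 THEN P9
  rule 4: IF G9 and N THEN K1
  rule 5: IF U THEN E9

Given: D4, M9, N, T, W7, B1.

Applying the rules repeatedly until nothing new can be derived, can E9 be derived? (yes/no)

yes

Round 1: rule 1 [IF D4 and M9 THEN U]; rule 3 [IF W7 THEN P9]. Adds U, P9.
Round 2: rule 2 [IF U THEN C]; rule 5 [IF U THEN E9]. Adds C, E9.
E9 appears in round 2, so it is derivable.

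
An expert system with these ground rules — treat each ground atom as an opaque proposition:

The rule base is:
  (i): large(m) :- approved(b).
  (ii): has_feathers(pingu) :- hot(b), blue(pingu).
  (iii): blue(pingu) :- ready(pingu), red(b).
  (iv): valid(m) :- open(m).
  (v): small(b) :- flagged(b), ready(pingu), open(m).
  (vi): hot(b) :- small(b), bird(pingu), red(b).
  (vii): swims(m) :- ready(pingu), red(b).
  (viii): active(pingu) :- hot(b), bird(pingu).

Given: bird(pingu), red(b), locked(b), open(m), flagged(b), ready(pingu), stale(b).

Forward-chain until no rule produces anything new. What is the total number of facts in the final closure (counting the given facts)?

14

[1] (iii) [blue(pingu) :- ready(pingu), red(b).]; (iv) [valid(m) :- open(m).]; (v) [small(b) :- flagged(b), ready(pingu), open(m).]; (vii) [swims(m) :- ready(pingu), red(b).]. ⇒ new: blue(pingu), valid(m), small(b), swims(m).
[2] (vi) [hot(b) :- small(b), bird(pingu), red(b).]. ⇒ new: hot(b).
[3] (ii) [has_feathers(pingu) :- hot(b), blue(pingu).]; (viii) [active(pingu) :- hot(b), bird(pingu).]. ⇒ new: has_feathers(pingu), active(pingu).
Closure: {active(pingu), bird(pingu), blue(pingu), flagged(b), has_feathers(pingu), hot(b), locked(b), open(m), ready(pingu), red(b), small(b), stale(b), swims(m), valid(m)} — 14 facts.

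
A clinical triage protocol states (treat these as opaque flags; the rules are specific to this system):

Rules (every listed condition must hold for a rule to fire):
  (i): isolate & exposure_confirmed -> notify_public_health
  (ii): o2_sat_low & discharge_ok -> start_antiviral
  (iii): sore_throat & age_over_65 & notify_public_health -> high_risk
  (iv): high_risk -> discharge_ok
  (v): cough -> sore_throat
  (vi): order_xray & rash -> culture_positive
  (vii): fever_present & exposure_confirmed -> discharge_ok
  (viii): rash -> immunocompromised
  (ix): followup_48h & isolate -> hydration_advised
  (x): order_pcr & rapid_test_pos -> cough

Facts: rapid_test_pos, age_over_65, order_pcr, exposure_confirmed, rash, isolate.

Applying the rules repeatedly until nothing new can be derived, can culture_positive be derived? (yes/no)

no

Round 1 fires (i), (viii), (x), giving notify_public_health, immunocompromised, cough.
Round 2 fires (v), giving sore_throat.
Round 3 fires (iii), giving high_risk.
Round 4 fires (iv), giving discharge_ok.
Fixed point reached. culture_positive is concluded only by (vi); (vi) needs order_xray (never derived).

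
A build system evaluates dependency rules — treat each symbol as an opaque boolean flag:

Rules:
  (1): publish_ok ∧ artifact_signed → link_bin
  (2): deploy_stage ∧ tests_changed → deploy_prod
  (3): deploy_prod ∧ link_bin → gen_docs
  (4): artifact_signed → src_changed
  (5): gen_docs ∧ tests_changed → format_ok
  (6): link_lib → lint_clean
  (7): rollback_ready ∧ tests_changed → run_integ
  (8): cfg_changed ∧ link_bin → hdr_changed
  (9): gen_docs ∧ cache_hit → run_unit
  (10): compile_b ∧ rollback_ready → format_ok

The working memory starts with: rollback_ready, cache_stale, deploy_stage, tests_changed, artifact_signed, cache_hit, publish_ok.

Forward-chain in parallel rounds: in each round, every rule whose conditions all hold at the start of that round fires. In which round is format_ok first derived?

Round 1: (1) [publish_ok ∧ artifact_signed → link_bin]; (2) [deploy_stage ∧ tests_changed → deploy_prod]; (4) [artifact_signed → src_changed]; (7) [rollback_ready ∧ tests_changed → run_integ]. Adds link_bin, deploy_prod, src_changed, run_integ.
Round 2: (3) [deploy_prod ∧ link_bin → gen_docs]. Adds gen_docs.
Round 3: (5) [gen_docs ∧ tests_changed → format_ok]; (9) [gen_docs ∧ cache_hit → run_unit]. Adds format_ok, run_unit.
format_ok first appears in round 3.

3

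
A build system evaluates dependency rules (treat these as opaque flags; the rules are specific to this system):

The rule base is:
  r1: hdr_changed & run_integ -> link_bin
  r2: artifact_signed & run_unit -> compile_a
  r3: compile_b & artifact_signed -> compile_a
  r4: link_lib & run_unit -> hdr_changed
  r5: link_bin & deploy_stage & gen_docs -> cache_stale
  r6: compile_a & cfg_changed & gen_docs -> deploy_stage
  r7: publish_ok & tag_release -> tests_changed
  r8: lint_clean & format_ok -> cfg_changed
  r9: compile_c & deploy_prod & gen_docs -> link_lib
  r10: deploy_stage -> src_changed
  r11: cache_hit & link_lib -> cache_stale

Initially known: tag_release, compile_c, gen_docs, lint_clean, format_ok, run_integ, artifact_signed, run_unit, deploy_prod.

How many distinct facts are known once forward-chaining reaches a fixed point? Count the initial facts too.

17

Round 1 fires r2, r8, r9, giving compile_a, cfg_changed, link_lib.
Round 2 fires r4, r6, giving hdr_changed, deploy_stage.
Round 3 fires r1, r10, giving link_bin, src_changed.
Round 4 fires r5, giving cache_stale.
Closure: {artifact_signed, cache_stale, cfg_changed, compile_a, compile_c, deploy_prod, deploy_stage, format_ok, gen_docs, hdr_changed, link_bin, link_lib, lint_clean, run_integ, run_unit, src_changed, tag_release} — 17 facts.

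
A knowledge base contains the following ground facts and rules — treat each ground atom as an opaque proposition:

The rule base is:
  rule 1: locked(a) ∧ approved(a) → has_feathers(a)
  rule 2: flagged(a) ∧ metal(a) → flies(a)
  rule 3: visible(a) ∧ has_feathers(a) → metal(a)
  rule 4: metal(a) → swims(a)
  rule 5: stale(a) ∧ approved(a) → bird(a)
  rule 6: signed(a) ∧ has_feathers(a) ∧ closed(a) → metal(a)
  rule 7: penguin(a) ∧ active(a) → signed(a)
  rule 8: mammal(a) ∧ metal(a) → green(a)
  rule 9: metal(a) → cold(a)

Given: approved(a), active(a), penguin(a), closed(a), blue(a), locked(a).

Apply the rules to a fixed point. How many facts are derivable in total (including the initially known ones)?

[1] rule 1 [locked(a) ∧ approved(a) → has_feathers(a)]; rule 7 [penguin(a) ∧ active(a) → signed(a)]. ⇒ new: has_feathers(a), signed(a).
[2] rule 6 [signed(a) ∧ has_feathers(a) ∧ closed(a) → metal(a)]. ⇒ new: metal(a).
[3] rule 4 [metal(a) → swims(a)]; rule 9 [metal(a) → cold(a)]. ⇒ new: swims(a), cold(a).
Closure: {active(a), approved(a), blue(a), closed(a), cold(a), has_feathers(a), locked(a), metal(a), penguin(a), signed(a), swims(a)} — 11 facts.

11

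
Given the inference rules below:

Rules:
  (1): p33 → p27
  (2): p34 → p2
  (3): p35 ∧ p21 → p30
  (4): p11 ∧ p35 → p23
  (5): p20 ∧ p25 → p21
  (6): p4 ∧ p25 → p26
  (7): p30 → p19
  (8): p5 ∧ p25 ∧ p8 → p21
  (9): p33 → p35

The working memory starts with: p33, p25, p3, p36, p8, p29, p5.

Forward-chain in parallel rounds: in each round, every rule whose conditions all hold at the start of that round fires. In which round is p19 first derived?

3

[1] (1) [p33 → p27]; (8) [p5 ∧ p25 ∧ p8 → p21]; (9) [p33 → p35]. ⇒ new: p27, p21, p35.
[2] (3) [p35 ∧ p21 → p30]. ⇒ new: p30.
[3] (7) [p30 → p19]. ⇒ new: p19.
p19 first appears in round 3.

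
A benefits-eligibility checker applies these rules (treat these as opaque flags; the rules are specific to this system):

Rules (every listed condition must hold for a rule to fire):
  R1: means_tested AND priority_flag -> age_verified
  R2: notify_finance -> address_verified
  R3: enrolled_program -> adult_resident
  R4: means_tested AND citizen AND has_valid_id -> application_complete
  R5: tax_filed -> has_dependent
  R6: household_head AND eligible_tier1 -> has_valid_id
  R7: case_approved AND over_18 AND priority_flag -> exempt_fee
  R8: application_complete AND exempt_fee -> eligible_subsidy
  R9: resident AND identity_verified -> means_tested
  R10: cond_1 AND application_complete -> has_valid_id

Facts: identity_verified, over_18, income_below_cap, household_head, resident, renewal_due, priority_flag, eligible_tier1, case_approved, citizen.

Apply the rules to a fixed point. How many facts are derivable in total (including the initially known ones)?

16

[1] R6 [household_head AND eligible_tier1 -> has_valid_id]; R7 [case_approved AND over_18 AND priority_flag -> exempt_fee]; R9 [resident AND identity_verified -> means_tested]. ⇒ new: has_valid_id, exempt_fee, means_tested.
[2] R1 [means_tested AND priority_flag -> age_verified]; R4 [means_tested AND citizen AND has_valid_id -> application_complete]. ⇒ new: age_verified, application_complete.
[3] R8 [application_complete AND exempt_fee -> eligible_subsidy]. ⇒ new: eligible_subsidy.
Closure: {age_verified, application_complete, case_approved, citizen, eligible_subsidy, eligible_tier1, exempt_fee, has_valid_id, household_head, identity_verified, income_below_cap, means_tested, over_18, priority_flag, renewal_due, resident} — 16 facts.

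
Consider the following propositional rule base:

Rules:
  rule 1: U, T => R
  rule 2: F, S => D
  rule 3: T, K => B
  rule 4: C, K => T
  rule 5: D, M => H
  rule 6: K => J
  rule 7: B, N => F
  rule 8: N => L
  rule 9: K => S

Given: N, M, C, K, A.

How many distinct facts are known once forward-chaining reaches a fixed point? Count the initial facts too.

Round 1 — rule 4, rule 6, rule 8, rule 9, derive T, J, L, S.
Round 2 — rule 3, derive B.
Round 3 — rule 7, derive F.
Round 4 — rule 2, derive D.
Round 5 — rule 5, derive H.
Closure: {A, B, C, D, F, H, J, K, L, M, N, S, T} — 13 facts.

13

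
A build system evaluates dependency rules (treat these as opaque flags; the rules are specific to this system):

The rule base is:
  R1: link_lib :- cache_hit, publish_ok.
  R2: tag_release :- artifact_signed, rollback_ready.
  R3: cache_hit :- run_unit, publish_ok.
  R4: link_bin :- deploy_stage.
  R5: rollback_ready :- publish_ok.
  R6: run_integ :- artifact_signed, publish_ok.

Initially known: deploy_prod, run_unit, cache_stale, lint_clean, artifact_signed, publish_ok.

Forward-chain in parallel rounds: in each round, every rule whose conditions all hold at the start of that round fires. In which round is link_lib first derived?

Round 1: R3 [cache_hit :- run_unit, publish_ok.]; R5 [rollback_ready :- publish_ok.]; R6 [run_integ :- artifact_signed, publish_ok.]. New: cache_hit, rollback_ready, run_integ.
Round 2: R1 [link_lib :- cache_hit, publish_ok.]; R2 [tag_release :- artifact_signed, rollback_ready.]. New: link_lib, tag_release.
link_lib first appears in round 2.

2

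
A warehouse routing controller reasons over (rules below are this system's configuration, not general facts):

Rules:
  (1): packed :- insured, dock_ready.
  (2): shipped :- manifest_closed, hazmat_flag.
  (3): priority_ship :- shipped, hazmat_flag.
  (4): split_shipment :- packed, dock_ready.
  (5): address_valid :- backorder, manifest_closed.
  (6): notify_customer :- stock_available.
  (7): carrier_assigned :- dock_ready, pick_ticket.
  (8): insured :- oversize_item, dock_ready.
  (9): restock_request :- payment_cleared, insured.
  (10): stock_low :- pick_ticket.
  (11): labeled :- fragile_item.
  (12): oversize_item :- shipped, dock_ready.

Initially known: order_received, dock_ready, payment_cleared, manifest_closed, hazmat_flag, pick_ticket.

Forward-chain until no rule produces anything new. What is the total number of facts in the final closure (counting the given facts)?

[1] (2) [shipped :- manifest_closed, hazmat_flag.]; (7) [carrier_assigned :- dock_ready, pick_ticket.]; (10) [stock_low :- pick_ticket.]. ⇒ new: shipped, carrier_assigned, stock_low.
[2] (3) [priority_ship :- shipped, hazmat_flag.]; (12) [oversize_item :- shipped, dock_ready.]. ⇒ new: priority_ship, oversize_item.
[3] (8) [insured :- oversize_item, dock_ready.]. ⇒ new: insured.
[4] (1) [packed :- insured, dock_ready.]; (9) [restock_request :- payment_cleared, insured.]. ⇒ new: packed, restock_request.
[5] (4) [split_shipment :- packed, dock_ready.]. ⇒ new: split_shipment.
Closure: {carrier_assigned, dock_ready, hazmat_flag, insured, manifest_closed, order_received, oversize_item, packed, payment_cleared, pick_ticket, priority_ship, restock_request, shipped, split_shipment, stock_low} — 15 facts.

15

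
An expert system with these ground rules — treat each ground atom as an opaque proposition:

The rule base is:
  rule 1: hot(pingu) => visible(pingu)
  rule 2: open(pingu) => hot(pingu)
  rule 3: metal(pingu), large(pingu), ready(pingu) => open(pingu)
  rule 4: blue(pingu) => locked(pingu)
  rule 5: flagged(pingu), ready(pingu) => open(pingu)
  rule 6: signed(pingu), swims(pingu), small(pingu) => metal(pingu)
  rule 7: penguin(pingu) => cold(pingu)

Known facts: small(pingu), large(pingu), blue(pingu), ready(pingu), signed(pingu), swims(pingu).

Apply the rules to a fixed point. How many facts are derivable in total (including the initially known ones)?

11

Round 1 — rule 4, rule 6, derive locked(pingu), metal(pingu).
Round 2 — rule 3, derive open(pingu).
Round 3 — rule 2, derive hot(pingu).
Round 4 — rule 1, derive visible(pingu).
Closure: {blue(pingu), hot(pingu), large(pingu), locked(pingu), metal(pingu), open(pingu), ready(pingu), signed(pingu), small(pingu), swims(pingu), visible(pingu)} — 11 facts.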